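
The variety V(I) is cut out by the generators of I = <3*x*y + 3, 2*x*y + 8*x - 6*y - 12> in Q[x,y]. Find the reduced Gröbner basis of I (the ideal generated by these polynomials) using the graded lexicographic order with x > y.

Buchberger's algorithm terminates because the ascending chain of leading-term ideals stabilizes.

f_1 = 3*x*y + 3, LT = x*y.
f_2 = 2*x*y + 8*x - 6*y - 12, LT = x*y.

S(f_1,f_2): lcm = x*y. S = -4*x + 3*y + 7.
  leading term x: no divisor's leading term divides it; move -4*x to the remainder.
  leading term y: no divisor's leading term divides it; move 3*y to the remainder.
  leading term 1: no divisor's leading term divides it; move 7 to the remainder.
  remainder -4*x + 3*y + 7 ≠ 0; add g_3 = -4*x + 3*y + 7 to the basis.

S(f_1,g_3): lcm = x*y. S = 3/4*y**2 + 7/4*y + 1.
  leading term y**2: no divisor's leading term divides it; move 3/4*y**2 to the remainder.
  leading term y: no divisor's leading term divides it; move 7/4*y to the remainder.
  leading term 1: no divisor's leading term divides it; move 1 to the remainder.
  remainder 3/4*y**2 + 7/4*y + 1 ≠ 0; add g_4 = 3/4*y**2 + 7/4*y + 1 to the basis.

S(f_2,g_3): lcm = x*y. S = 3/4*y**2 + 4*x - 5/4*y - 6.
  leading term y**2: subtract (1)·g_4 from 3/4*y**2 + 4*x - 5/4*y - 6 → 4*x - 3*y - 7
  leading term x: subtract (-1)·g_3 from 4*x - 3*y - 7 → 0
  remainder 0.

S(f_1,g_4): lcm = x*y**2. S = -7/3*x*y - 4/3*x + y.
  leading term x*y: subtract (-7/9)·f_1 from -7/3*x*y - 4/3*x + y → -4/3*x + y + 7/3
  leading term x: subtract (1/3)·g_3 from -4/3*x + y + 7/3 → 0
  remainder 0.

S(f_2,g_4): lcm = x*y**2. S = 5/3*x*y - 3*y**2 - 4/3*x - 6*y.
  leading term x*y: subtract (5/9)·f_1 from 5/3*x*y - 3*y**2 - 4/3*x - 6*y → -3*y**2 - 4/3*x - 6*y - 5/3
  leading term y**2: subtract (-4)·g_4 from -3*y**2 - 4/3*x - 6*y - 5/3 → -4/3*x + y + 7/3
  leading term x: subtract (1/3)·g_3 from -4/3*x + y + 7/3 → 0
  remainder 0.

S(g_3,g_4): leading monomials are coprime, so the S-polynomial reduces to 0 (Buchberger's first criterion).
Every S-polynomial of the final basis reduces to 0, so we have a Gröbner basis.
Inter-reduce: drop elements whose leading term is divisible by another's, tail-reduce, and make monic.

G = {y**2 + 7/3*y + 4/3, x - 3/4*y - 7/4}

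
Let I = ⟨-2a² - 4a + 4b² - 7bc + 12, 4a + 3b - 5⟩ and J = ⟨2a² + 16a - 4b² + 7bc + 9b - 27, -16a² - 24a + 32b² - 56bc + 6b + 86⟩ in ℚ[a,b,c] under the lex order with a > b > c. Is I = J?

Yes, the ideals are equal.

Equality of ideals is decidable: compute both reduced Gröbner bases (unique for the ordering) and check whether they agree.
Buchberger on the first generating set:
f_1 = -2a² - 4a + 4b² - 7bc + 12, LT = a².
f_2 = 4a + 3b - 5, LT = a.

S(f_1,f_2): lcm = a². S = -¾ab + 13/4a - 2b² + 7/2bc - 6.
  leading term ab: subtract (-3/16b)·f_2 from -¾ab + 13/4a - 2b² + 7/2bc - 6 → 13/4a - 23/16b² + 7/2bc - 15/16b - 6
  leading term a: subtract (13/16)·f_2 from 13/4a - 23/16b² + 7/2bc - 15/16b - 6 → -23/16b² + 7/2bc - 27/8b - 31/16
  leading term b²: no divisor's leading term divides it; move -23/16b² to the remainder.
  leading term bc: no divisor's leading term divides it; move 7/2bc to the remainder.
  leading term b: no divisor's leading term divides it; move -27/8b to the remainder.
  leading term 1: no divisor's leading term divides it; move -31/16 to the remainder.
  remainder -23/16b² + 7/2bc - 27/8b - 31/16 ≠ 0; add g_3 = -23/16b² + 7/2bc - 27/8b - 31/16 to the basis.

S(f_1,g_3): leading monomials are coprime, so the S-polynomial reduces to 0 (Buchberger's first criterion).
S(f_2,g_3): leading monomials are coprime, so the S-polynomial reduces to 0 (Buchberger's first criterion).
Every S-polynomial of the final basis reduces to 0, so we have a Gröbner basis.
Inter-reduce: drop elements whose leading term is divisible by another's, tail-reduce, and make monic.
Reduced Gröbner basis: {a + ¾b - 5/4, b² - 56/23bc + 54/23b + 31/23}.

Buchberger on the second generating set:
h_1 = 2a² + 16a - 4b² + 7bc + 9b - 27, LT = a².
h_2 = -16a² - 24a + 32b² - 56bc + 6b + 86, LT = a².

S(h_1,h_2): lcm = a². S = 13/2a + 39/8b - 65/8.
  leading term a: no divisor's leading term divides it; move 13/2a to the remainder.
  leading term b: no divisor's leading term divides it; move 39/8b to the remainder.
  leading term 1: no divisor's leading term divides it; move -65/8 to the remainder.
  remainder 13/2a + 39/8b - 65/8 ≠ 0; add k_3 = 13/2a + 39/8b - 65/8 to the basis.

S(h_1,k_3): lcm = a². S = -¾ab + 37/4a - 2b² + 7/2bc + 9/2b - 27/2.
  leading term ab: subtract (-3/26b)·k_3 from -¾ab + 37/4a - 2b² + 7/2bc + 9/2b - 27/2 → 37/4a - 23/16b² + 7/2bc + 57/16b - 27/2
  leading term a: subtract (37/26)·k_3 from 37/4a - 23/16b² + 7/2bc + 57/16b - 27/2 → -23/16b² + 7/2bc - 27/8b - 31/16
  leading term b²: no divisor's leading term divides it; move -23/16b² to the remainder.
  leading term bc: no divisor's leading term divides it; move 7/2bc to the remainder.
  leading term b: no divisor's leading term divides it; move -27/8b to the remainder.
  leading term 1: no divisor's leading term divides it; move -31/16 to the remainder.
  remainder -23/16b² + 7/2bc - 27/8b - 31/16 ≠ 0; add k_4 = -23/16b² + 7/2bc - 27/8b - 31/16 to the basis.

S(h_2,k_3): lcm = a². S = -¾ab + 11/4a - 2b² + 7/2bc - ⅜b - 43/8.
  leading term ab: subtract (-3/26b)·k_3 from -¾ab + 11/4a - 2b² + 7/2bc - ⅜b - 43/8 → 11/4a - 23/16b² + 7/2bc - 21/16b - 43/8
  leading term a: subtract (11/26)·k_3 from 11/4a - 23/16b² + 7/2bc - 21/16b - 43/8 → -23/16b² + 7/2bc - 27/8b - 31/16
  leading term b²: subtract (1)·k_4 from -23/16b² + 7/2bc - 27/8b - 31/16 → 0
  remainder 0.

S(h_1,k_4): leading monomials are coprime, so the S-polynomial reduces to 0 (Buchberger's first criterion).
S(h_2,k_4): leading monomials are coprime, so the S-polynomial reduces to 0 (Buchberger's first criterion).
S(k_3,k_4): leading monomials are coprime, so the S-polynomial reduces to 0 (Buchberger's first criterion).
Every S-polynomial of the final basis reduces to 0, so we have a Gröbner basis.
Inter-reduce: drop elements whose leading term is divisible by another's, tail-reduce, and make monic.
Reduced Gröbner basis: {a + ¾b - 5/4, b² - 56/23bc + 54/23b + 31/23}.

The two bases agree; hence the ideals are identical.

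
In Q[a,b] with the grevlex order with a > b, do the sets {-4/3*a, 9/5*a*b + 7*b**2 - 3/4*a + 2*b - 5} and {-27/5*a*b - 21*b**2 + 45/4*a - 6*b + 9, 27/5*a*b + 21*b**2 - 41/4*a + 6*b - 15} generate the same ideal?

Two ideals are equal iff their reduced Gröbner bases coincide (the reduced basis is unique for a fixed ordering).
Buchberger on the first generating set:
f_1 = -4/3*a, LT = a.
f_2 = 9/5*a*b + 7*b**2 - 3/4*a + 2*b - 5, LT = a*b.

S(f_1,f_2): lcm = a*b. S = -35/9*b**2 + 5/12*a - 10/9*b + 25/9.
  leading term b**2: no divisor's leading term divides it; move -35/9*b**2 to the remainder.
  leading term a: subtract (-5/16)·f_1 from 5/12*a - 10/9*b + 25/9 → -10/9*b + 25/9
  leading term b: no divisor's leading term divides it; move -10/9*b to the remainder.
  leading term 1: no divisor's leading term divides it; move 25/9 to the remainder.
  remainder -35/9*b**2 - 10/9*b + 25/9 ≠ 0; add g_3 = -35/9*b**2 - 10/9*b + 25/9 to the basis.

The other S-polynomials (S(f_1,g_3), S(f_2,g_3)) all reduce to 0 modulo the current basis, so we have a Gröbner basis.
Inter-reduce: drop elements whose leading term is divisible by another's, tail-reduce, and make monic.
Reduced Gröbner basis: {b**2 + 2/7*b - 5/7, a}.

Buchberger on the second generating set:
h_1 = -27/5*a*b - 21*b**2 + 45/4*a - 6*b + 9, LT = a*b.
h_2 = 27/5*a*b + 21*b**2 - 41/4*a + 6*b - 15, LT = a*b.

S(h_1,h_2): lcm = a*b. S = -5/27*a + 10/9.
  leading term a: no divisor's leading term divides it; move -5/27*a to the remainder.
  leading term 1: no divisor's leading term divides it; move 10/9 to the remainder.
  remainder -5/27*a + 10/9 ≠ 0; add k_3 = -5/27*a + 10/9 to the basis.

S(h_1,k_3): lcm = a*b. S = 35/9*b**2 - 25/12*a + 64/9*b - 5/3.
  leading term b**2: no divisor's leading term divides it; move 35/9*b**2 to the remainder.
  leading term a: subtract (45/4)·k_3 from -25/12*a + 64/9*b - 5/3 → 64/9*b - 85/6
  leading term b: no divisor's leading term divides it; move 64/9*b to the remainder.
  leading term 1: no divisor's leading term divides it; move -85/6 to the remainder.
  remainder 35/9*b**2 + 64/9*b - 85/6 ≠ 0; add k_4 = 35/9*b**2 + 64/9*b - 85/6 to the basis.

The other S-polynomials (S(h_2,k_3), S(h_1,k_4), S(h_2,k_4), S(k_3,k_4)) all reduce to 0 modulo the current basis, so we have a Gröbner basis.
Inter-reduce: drop elements whose leading term is divisible by another's, tail-reduce, and make monic.
Reduced Gröbner basis: {b**2 + 64/35*b - 51/14, a - 6}.

Since the reduced bases disagree, the two ideals are not the same.

No, the ideals differ.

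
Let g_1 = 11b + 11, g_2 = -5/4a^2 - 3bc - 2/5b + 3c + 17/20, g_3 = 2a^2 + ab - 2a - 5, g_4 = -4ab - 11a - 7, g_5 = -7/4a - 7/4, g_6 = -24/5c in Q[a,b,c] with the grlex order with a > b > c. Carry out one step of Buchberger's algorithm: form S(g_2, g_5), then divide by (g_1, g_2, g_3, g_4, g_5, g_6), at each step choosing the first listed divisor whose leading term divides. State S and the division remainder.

lcm(LM(g_2), LM(g_5)) = a^2.
S = (lcm/LT(g_2))·g_2 − (lcm/LT(g_5))·g_5 = 12/5bc - a + 8/25b - 12/5c - 17/25.
Reduce S modulo (g_1, g_2, g_3, g_4, g_5, g_6) in that order:
  leading term bc: subtract (12/55c)·g_1 from 12/5bc - a + 8/25b - 12/5c - 17/25 → -a + 8/25b - 24/5c - 17/25
  leading term a: subtract (4/7)·g_5 from -a + 8/25b - 24/5c - 17/25 → 8/25b - 24/5c + 8/25
  leading term b: subtract (8/275)·g_1 from 8/25b - 24/5c + 8/25 → -24/5c
  leading term c: subtract (1)·g_6 from -24/5c → 0
The remainder is 0, so this S-polynomial contributes no new basis element.

S(g_2, g_5) = 12/5bc - a + 8/25b - 12/5c - 17/25; remainder on division = 0.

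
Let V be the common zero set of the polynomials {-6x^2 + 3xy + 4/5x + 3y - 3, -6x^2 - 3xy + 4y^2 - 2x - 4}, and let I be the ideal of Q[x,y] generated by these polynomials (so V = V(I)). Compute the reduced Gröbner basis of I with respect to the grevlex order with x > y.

G = {y^3 - 131/12y^2 + 143/75x + 32/5y + 211/60, x^2 - 1/3y^2 + 1/10x - 1/4y + 7/12, xy - 2/3y^2 + 7/15x + 1/2y + 1/6}

This is the nonlinear analogue of row-reducing a linear system.

f_1 = -6x^2 + 3xy + 4/5x + 3y - 3, LT = x^2.
f_2 = -6x^2 - 3xy + 4y^2 - 2x - 4, LT = x^2.

S(f_1,f_2): lcm = x^2. S = -xy + 2/3y^2 - 7/15x - 1/2y - 1/6.
  reduce S modulo (f_1, f_2):
  remainder -xy + 2/3y^2 - 7/15x - 1/2y - 1/6 ≠ 0; add g_3 = -xy + 2/3y^2 - 7/15x - 1/2y - 1/6 to the basis.

S(f_1,g_3): lcm = x^2y. S = 1/6xy^2 - 7/15x^2 - 19/30xy - 1/2y^2 - 1/6x + 1/2y.
  reduce S modulo (f_1, f_2, g_3):
  remainder 1/9y^3 - 131/108y^2 + 143/675x + 32/45y + 211/540 ≠ 0; add g_4 = 1/9y^3 - 131/108y^2 + 143/675x + 32/45y + 211/540 to the basis.

The other S-polynomials (S(f_2,g_3), S(f_1,g_4), S(f_2,g_4), S(g_3,g_4)) all reduce to 0 modulo the current basis, so we have a Gröbner basis.
Inter-reduce: drop elements whose leading term is divisible by another's, tail-reduce, and make monic.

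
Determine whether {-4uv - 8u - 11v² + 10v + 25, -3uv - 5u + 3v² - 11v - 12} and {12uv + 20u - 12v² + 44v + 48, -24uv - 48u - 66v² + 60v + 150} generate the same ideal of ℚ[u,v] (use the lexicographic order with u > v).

Two ideals are equal iff their reduced Gröbner bases coincide (the reduced basis is unique for a fixed ordering).
Buchberger on the first generating set:
f_1 = -4uv - 8u - 11v² + 10v + 25, LT = uv.
f_2 = -3uv - 5u + 3v² - 11v - 12, LT = uv.

S(f_1,f_2): lcm = uv. S = ⅓u + 15/4v² - 37/6v - 41/4.
  leading term u: no divisor's leading term divides it; move ⅓u to the remainder.
  leading term v²: no divisor's leading term divides it; move 15/4v² to the remainder.
  leading term v: no divisor's leading term divides it; move -37/6v to the remainder.
  leading term 1: no divisor's leading term divides it; move -41/4 to the remainder.
  remainder ⅓u + 15/4v² - 37/6v - 41/4 ≠ 0; add g_3 = ⅓u + 15/4v² - 37/6v - 41/4 to the basis.

S(f_1,g_3): lcm = uv. S = 2u - 45/4v³ + 85/4v² + 113/4v - 25/4.
  leading term u: subtract (6)·g_3 from 2u - 45/4v³ + 85/4v² + 113/4v - 25/4 → -45/4v³ - 5/4v² + 261/4v + 221/4
  leading term v³: no divisor's leading term divides it; move -45/4v³ to the remainder.
  leading term v²: no divisor's leading term divides it; move -5/4v² to the remainder.
  leading term v: no divisor's leading term divides it; move 261/4v to the remainder.
  leading term 1: no divisor's leading term divides it; move 221/4 to the remainder.
  remainder -45/4v³ - 5/4v² + 261/4v + 221/4 ≠ 0; add g_4 = -45/4v³ - 5/4v² + 261/4v + 221/4 to the basis.

The other S-polynomials (S(f_2,g_3), S(f_1,g_4), S(f_2,g_4), S(g_3,g_4)) all reduce to 0 modulo the current basis, so we have a Gröbner basis.
Inter-reduce: drop elements whose leading term is divisible by another's, tail-reduce, and make monic.
Reduced Gröbner basis: {u + 45/4v² - 37/2v - 123/4, v³ + 1/9v² - 29/5v - 221/45}.

Buchberger on the second generating set:
h_1 = 12uv + 20u - 12v² + 44v + 48, LT = uv.
h_2 = -24uv - 48u - 66v² + 60v + 150, LT = uv.

S(h_1,h_2): lcm = uv. S = -⅓u - 15/4v² + 37/6v + 41/4.
  leading term u: no divisor's leading term divides it; move -⅓u to the remainder.
  leading term v²: no divisor's leading term divides it; move -15/4v² to the remainder.
  leading term v: no divisor's leading term divides it; move 37/6v to the remainder.
  leading term 1: no divisor's leading term divides it; move 41/4 to the remainder.
  remainder -⅓u - 15/4v² + 37/6v + 41/4 ≠ 0; add k_3 = -⅓u - 15/4v² + 37/6v + 41/4 to the basis.

S(h_1,k_3): lcm = uv. S = 5/3u - 45/4v³ + 35/2v² + 413/12v + 4.
  leading term u: subtract (-5)·k_3 from 5/3u - 45/4v³ + 35/2v² + 413/12v + 4 → -45/4v³ - 5/4v² + 261/4v + 221/4
  leading term v³: no divisor's leading term divides it; move -45/4v³ to the remainder.
  leading term v²: no divisor's leading term divides it; move -5/4v² to the remainder.
  leading term v: no divisor's leading term divides it; move 261/4v to the remainder.
  leading term 1: no divisor's leading term divides it; move 221/4 to the remainder.
  remainder -45/4v³ - 5/4v² + 261/4v + 221/4 ≠ 0; add k_4 = -45/4v³ - 5/4v² + 261/4v + 221/4 to the basis.

The other S-polynomials (S(h_2,k_3), S(h_1,k_4), S(h_2,k_4), S(k_3,k_4)) all reduce to 0 modulo the current basis, so we have a Gröbner basis.
Inter-reduce: drop elements whose leading term is divisible by another's, tail-reduce, and make monic.
Reduced Gröbner basis: {u + 45/4v² - 37/2v - 123/4, v³ + 1/9v² - 29/5v - 221/45}.

The two bases agree; hence the ideals are identical.

Yes, the ideals are equal.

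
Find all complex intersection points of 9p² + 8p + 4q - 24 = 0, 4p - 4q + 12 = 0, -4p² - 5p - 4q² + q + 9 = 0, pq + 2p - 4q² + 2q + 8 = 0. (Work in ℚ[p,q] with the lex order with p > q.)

{(-2, 1)}

Compute a lex Gröbner basis by Buchberger's algorithm.
f_1 = 9p² + 8p + 4q - 24, LT = p².
f_2 = 4p - 4q + 12, LT = p.
f_3 = -4p² - 5p - 4q² + q + 9, LT = p².
f_4 = pq + 2p - 4q² + 2q + 8, LT = pq.

S(f_1,f_2): lcm = p². S = pq - 19/9p + 4/9q - 8/3.
  leading term pq: subtract (¼q)·f_2 from pq - 19/9p + 4/9q - 8/3 → -19/9p + q² - 23/9q - 8/3
  leading term p: subtract (-19/36)·f_2 from -19/9p + q² - 23/9q - 8/3 → q² - 14/3q + 11/3
  leading term q²: no divisor's leading term divides it; move q² to the remainder.
  leading term q: no divisor's leading term divides it; move -14/3q to the remainder.
  leading term 1: no divisor's leading term divides it; move 11/3 to the remainder.
  remainder q² - 14/3q + 11/3 ≠ 0; add h_5 = q² - 14/3q + 11/3 to the basis.

S(f_1,f_3): lcm = p². S = -13/36p - q² + 25/36q - 5/12.
  leading term p: subtract (-13/144)·f_2 from -13/36p - q² + 25/36q - 5/12 → -q² + ⅓q + ⅔
  leading term q²: subtract (-1)·h_5 from -q² + ⅓q + ⅔ → -13/3q + 13/3
  leading term q: no divisor's leading term divides it; move -13/3q to the remainder.
  leading term 1: no divisor's leading term divides it; move 13/3 to the remainder.
  remainder -13/3q + 13/3 ≠ 0; add h_6 = -13/3q + 13/3 to the basis.

The other S-polynomials (S(f_1,f_4), S(f_2,f_3), S(f_2,f_4), S(f_3,f_4), S(f_1,h_5), S(f_2,h_5), S(f_3,h_5), S(f_4,h_5), S(f_1,h_6), S(f_2,h_6), S(f_3,h_6), S(f_4,h_6), S(h_5,h_6)) all reduce to 0 modulo the current basis, so we have a Gröbner basis.
Inter-reduce: drop elements whose leading term is divisible by another's, tail-reduce, and make monic.
Reduced Gröbner basis: {p + 2, q - 1}.

Since the basis is lex-ordered, q - 1 is univariate in q. Its roots are {1}. Back-substituting each root into the other basis elements fixes the other coordinates.
  q = 1: the earlier basis element becomes p + 2 = 0, giving p = -2 — point (-2, 1).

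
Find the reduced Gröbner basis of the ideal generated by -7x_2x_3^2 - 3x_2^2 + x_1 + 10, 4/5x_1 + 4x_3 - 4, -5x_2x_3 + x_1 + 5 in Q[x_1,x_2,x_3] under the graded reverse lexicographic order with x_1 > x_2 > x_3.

f_1 = -7x_2x_3^2 - 3x_2^2 + x_1 + 10, LT = x_2x_3^2.
f_2 = 4/5x_1 + 4x_3 - 4, LT = x_1.
f_3 = -5x_2x_3 + x_1 + 5, LT = x_2x_3.

S(f_1,f_3): lcm = x_2x_3^2. S = 3/7x_2^2 + 1/5x_1x_3 - 1/7x_1 + x_3 - 10/7.
  leading term x_2^2: no divisor's leading term divides it; move 3/7x_2^2 to the remainder.
  leading term x_1x_3: subtract (1/4x_3)·f_2 from 1/5x_1x_3 - 1/7x_1 + x_3 - 10/7 → -x_3^2 - 1/7x_1 + 2x_3 - 10/7
  leading term x_3^2: no divisor's leading term divides it; move -x_3^2 to the remainder.
  leading term x_1: subtract (-5/28)·f_2 from -1/7x_1 + 2x_3 - 10/7 → 19/7x_3 - 15/7
  leading term x_3: no divisor's leading term divides it; move 19/7x_3 to the remainder.
  leading term 1: no divisor's leading term divides it; move -15/7 to the remainder.
  remainder 3/7x_2^2 - x_3^2 + 19/7x_3 - 15/7 ≠ 0; add g_4 = 3/7x_2^2 - x_3^2 + 19/7x_3 - 15/7 to the basis.

S(f_1,g_4): lcm = x_2^2x_3^2. S = 7/3x_3^4 + 3/7x_2^3 - 19/3x_3^3 - 1/7x_1x_2 + 5x_3^2 - 10/7x_2.
  leading term x_3^4: no divisor's leading term divides it; move 7/3x_3^4 to the remainder.
  leading term x_2^3: subtract (x_2)·g_4 from 3/7x_2^3 - 19/3x_3^3 - 1/7x_1x_2 + 5x_3^2 - 10/7x_2 → x_2x_3^2 - 19/3x_3^3 - 1/7x_1x_2 - 19/7x_2x_3 + 5x_3^2 + 5/7x_2
  leading term x_2x_3^2: subtract (-1/7)·f_1 from x_2x_3^2 - 19/3x_3^3 - 1/7x_1x_2 - 19/7x_2x_3 + 5x_3^2 + 5/7x_2 → -19/3x_3^3 - 1/7x_1x_2 - 3/7x_2^2 - 19/7x_2x_3 + 5x_3^2 + 1/7x_1 + 5/7x_2 + 10/7
  leading term x_3^3: no divisor's leading term divides it; move -19/3x_3^3 to the remainder.
  leading term x_1x_2: subtract (-5/28x_2)·f_2 from -1/7x_1x_2 - 3/7x_2^2 - 19/7x_2x_3 + 5x_3^2 + 1/7x_1 + 5/7x_2 + 10/7 → -3/7x_2^2 - 2x_2x_3 + 5x_3^2 + 1/7x_1 + 10/7
  leading term x_2^2: subtract (-1)·g_4 from -3/7x_2^2 - 2x_2x_3 + 5x_3^2 + 1/7x_1 + 10/7 → -2x_2x_3 + 4x_3^2 + 1/7x_1 + 19/7x_3 - 5/7
  leading term x_2x_3: subtract (2/5)·f_3 from -2x_2x_3 + 4x_3^2 + 1/7x_1 + 19/7x_3 - 5/7 → 4x_3^2 - 9/35x_1 + 19/7x_3 - 19/7
  leading term x_3^2: no divisor's leading term divides it; move 4x_3^2 to the remainder.
  leading term x_1: subtract (-9/28)·f_2 from -9/35x_1 + 19/7x_3 - 19/7 → 4x_3 - 4
  leading term x_3: no divisor's leading term divides it; move 4x_3 to the remainder.
  leading term 1: no divisor's leading term divides it; move -4 to the remainder.
  remainder 7/3x_3^4 - 19/3x_3^3 + 4x_3^2 + 4x_3 - 4 ≠ 0; add g_5 = 7/3x_3^4 - 19/3x_3^3 + 4x_3^2 + 4x_3 - 4 to the basis.

S(f_3,g_4): lcm = x_2^2x_3. S = 7/3x_3^3 - 1/5x_1x_2 - 19/3x_3^2 - x_2 + 5x_3.
  leading term x_3^3: no divisor's leading term divides it; move 7/3x_3^3 to the remainder.
  leading term x_1x_2: subtract (-1/4x_2)·f_2 from -1/5x_1x_2 - 19/3x_3^2 - x_2 + 5x_3 → x_2x_3 - 19/3x_3^2 - 2x_2 + 5x_3
  leading term x_2x_3: subtract (-1/5)·f_3 from x_2x_3 - 19/3x_3^2 - 2x_2 + 5x_3 → -19/3x_3^2 + 1/5x_1 - 2x_2 + 5x_3 + 1
  leading term x_3^2: no divisor's leading term divides it; move -19/3x_3^2 to the remainder.
  leading term x_1: subtract (1/4)·f_2 from 1/5x_1 - 2x_2 + 5x_3 + 1 → -2x_2 + 4x_3 + 2
  leading term x_2: no divisor's leading term divides it; move -2x_2 to the remainder.
  leading term x_3: no divisor's leading term divides it; move 4x_3 to the remainder.
  leading term 1: no divisor's leading term divides it; move 2 to the remainder.
  remainder 7/3x_3^3 - 19/3x_3^2 - 2x_2 + 4x_3 + 2 ≠ 0; add g_6 = 7/3x_3^3 - 19/3x_3^2 - 2x_2 + 4x_3 + 2 to the basis.

The other S-polynomials (S(f_1,f_2), S(f_2,f_3), S(f_2,g_4), S(f_1,g_5), S(f_2,g_5), S(f_3,g_5), S(g_4,g_5), S(f_1,g_6), S(f_2,g_6), S(f_3,g_6), S(g_4,g_6), S(g_5,g_6)) all reduce to 0 modulo the current basis, so we have a Gröbner basis.
Inter-reduce: drop elements whose leading term is divisible by another's, tail-reduce, and make monic.

G = {x_3^3 - 19/7x_3^2 - 6/7x_2 + 12/7x_3 + 6/7, x_2^2 - 7/3x_3^2 + 19/3x_3 - 5, x_2x_3 + x_3 - 2, x_1 + 5x_3 - 5}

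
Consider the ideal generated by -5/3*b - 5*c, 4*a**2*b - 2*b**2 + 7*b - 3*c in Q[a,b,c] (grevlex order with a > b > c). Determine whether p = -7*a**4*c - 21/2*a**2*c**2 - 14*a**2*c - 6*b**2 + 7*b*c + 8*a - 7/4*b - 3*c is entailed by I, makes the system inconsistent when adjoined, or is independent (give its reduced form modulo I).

-7*a**4*c - 21/2*a**2*c**2 - 14*a**2*c - 6*b**2 + 7*b*c + 8*a - 7/4*b - 3*c is independent of I; its normal form modulo I is -75*c**2 + 8*a + 9/4*c.

First compute the reduced Gröbner basis of I by Buchberger's algorithm.
f_1 = -5/3*b - 5*c, LT = b.
f_2 = 4*a**2*b - 2*b**2 + 7*b - 3*c, LT = a**2*b.

S(f_1,f_2): lcm = a**2*b. S = 3*a**2*c + 1/2*b**2 - 7/4*b + 3/4*c.
  leading term a**2*c: no divisor's leading term divides it; move 3*a**2*c to the remainder.
  leading term b**2: subtract (-3/10*b)·f_1 from 1/2*b**2 - 7/4*b + 3/4*c → -3/2*b*c - 7/4*b + 3/4*c
  leading term b*c: subtract (9/10*c)·f_1 from -3/2*b*c - 7/4*b + 3/4*c → 9/2*c**2 - 7/4*b + 3/4*c
  leading term c**2: no divisor's leading term divides it; move 9/2*c**2 to the remainder.
  leading term b: subtract (21/20)·f_1 from -7/4*b + 3/4*c → 6*c
  leading term c: no divisor's leading term divides it; move 6*c to the remainder.
  remainder 3*a**2*c + 9/2*c**2 + 6*c ≠ 0; add h_3 = 3*a**2*c + 9/2*c**2 + 6*c to the basis.

The other S-polynomials (S(f_1,h_3), S(f_2,h_3)) all reduce to 0 modulo the current basis, so we have a Gröbner basis.
Inter-reduce: drop elements whose leading term is divisible by another's, tail-reduce, and make monic.
Reduced Gröbner basis: {a**2*c + 3/2*c**2 + 2*c, b + 3*c}.
Label its elements g_1 = a**2*c + 3/2*c**2 + 2*c, g_2 = b + 3*c.

Reduce p = -7*a**4*c - 21/2*a**2*c**2 - 14*a**2*c - 6*b**2 + 7*b*c + 8*a - 7/4*b - 3*c modulo G:
  leading term a**4*c: subtract (-7*a**2)·g_1 from -7*a**4*c - 21/2*a**2*c**2 - 14*a**2*c - 6*b**2 + 7*b*c + 8*a - 7/4*b - 3*c → -6*b**2 + 7*b*c + 8*a - 7/4*b - 3*c
  leading term b**2: subtract (-6*b)·g_2 from -6*b**2 + 7*b*c + 8*a - 7/4*b - 3*c → 25*b*c + 8*a - 7/4*b - 3*c
  leading term b*c: subtract (25*c)·g_2 from 25*b*c + 8*a - 7/4*b - 3*c → -75*c**2 + 8*a - 7/4*b - 3*c
  leading term c**2: no divisor's leading term divides it; move -75*c**2 to the remainder.
  leading term a: no divisor's leading term divides it; move 8*a to the remainder.
  leading term b: subtract (-7/4)·g_2 from -7/4*b - 3*c → 9/4*c
  leading term c: no divisor's leading term divides it; move 9/4*c to the remainder.
  normal form = -75*c**2 + 8*a + 9/4*c.
The normal form is nonzero, so p ∉ I. Since p minus its normal form lies in I, I + (p) = I + (r) where r = -75*c**2 + 8*a + 9/4*c; decide whether this ideal is the whole ring.
Run Buchberger on G together with r (pairs among the g_i already reduce to 0 since G is a Gröbner basis):
g_1 = a**2*c + 3/2*c**2 + 2*c, LT = a**2*c.
g_2 = b + 3*c, LT = b.
r = -75*c**2 + 8*a + 9/4*c, LT = c**2.

S(g_1,r): lcm = a**2*c**2. S = 8/75*a**3 + 3/100*a**2*c + 3/2*c**3 + 2*c**2.
  leading term a**3: no divisor's leading term divides it; move 8/75*a**3 to the remainder.
  leading term a**2*c: subtract (3/100)·g_1 from 3/100*a**2*c + 3/2*c**3 + 2*c**2 → 3/2*c**3 + 391/200*c**2 - 3/50*c
  leading term c**3: subtract (-1/50*c)·r from 3/2*c**3 + 391/200*c**2 - 3/50*c → 4/25*a*c + 2*c**2 - 3/50*c
  leading term a*c: no divisor's leading term divides it; move 4/25*a*c to the remainder.
  leading term c**2: subtract (-2/75)·r from 2*c**2 - 3/50*c → 16/75*a
  leading term a: no divisor's leading term divides it; move 16/75*a to the remainder.
  remainder 8/75*a**3 + 4/25*a*c + 16/75*a ≠ 0; add m_4 = 8/75*a**3 + 4/25*a*c + 16/75*a to the basis.

The other S-polynomials (S(g_1,g_2), S(g_2,r), S(g_1,m_4), S(g_2,m_4), S(r,m_4)) all reduce to 0 modulo the current basis, so we have a Gröbner basis.
Inter-reduce: drop elements whose leading term is divisible by another's, tail-reduce, and make monic.
Reduced Gröbner basis: {a**3 + 3/2*a*c + 2*a, a**2*c + 4/25*a + 409/200*c, c**2 - 8/75*a - 3/100*c, b + 3*c}.
The reduced Gröbner basis of I + (p) is {a**3 + 3/2*a*c + 2*a, a**2*c + 4/25*a + 409/200*c, c**2 - 8/75*a - 3/100*c, b + 3*c} ≠ {1}, a proper ideal, so the enlarged system stays consistent: p is independent of I, with normal form -75*c**2 + 8*a + 9/4*c.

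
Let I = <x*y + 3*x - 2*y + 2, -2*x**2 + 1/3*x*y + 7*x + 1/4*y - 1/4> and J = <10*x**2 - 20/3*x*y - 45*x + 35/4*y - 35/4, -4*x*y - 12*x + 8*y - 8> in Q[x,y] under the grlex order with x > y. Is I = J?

Two ideals are equal iff their reduced Gröbner bases coincide (the reduced basis is unique for a fixed ordering).
Buchberger on the first generating set:
f_1 = x*y + 3*x - 2*y + 2, LT = x*y.
f_2 = -2*x**2 + 1/3*x*y + 7*x + 1/4*y - 1/4, LT = x**2.

S(f_1,f_2): lcm = x**2*y. S = 1/6*x*y**2 + 3*x**2 + 3/2*x*y + 1/8*y**2 + 2*x - 1/8*y.
  reduce S modulo (f_1, f_2):
  remainder 11/24*y**2 + 8*x + 35/12*y - 27/8 ≠ 0; add g_3 = 11/24*y**2 + 8*x + 35/12*y - 27/8 to the basis.

The other S-polynomials (S(f_1,g_3), S(f_2,g_3)) all reduce to 0 modulo the current basis, so we have a Gröbner basis.
Inter-reduce: drop elements whose leading term is divisible by another's, tail-reduce, and make monic.
Reduced Gröbner basis: {x**2 - 3*x - 11/24*y + 11/24, x*y + 3*x - 2*y + 2, y**2 + 192/11*x + 70/11*y - 81/11}.

Buchberger on the second generating set:
h_1 = 10*x**2 - 20/3*x*y - 45*x + 35/4*y - 35/4, LT = x**2.
h_2 = -4*x*y - 12*x + 8*y - 8, LT = x*y.

S(h_1,h_2): lcm = x**2*y. S = -2/3*x*y**2 - 3*x**2 - 5/2*x*y + 7/8*y**2 - 2*x - 7/8*y.
  reduce S modulo (h_1, h_2):
  remainder -11/24*y**2 - 8*x - 23/12*y + 19/8 ≠ 0; add k_3 = -11/24*y**2 - 8*x - 23/12*y + 19/8 to the basis.

The other S-polynomials (S(h_1,k_3), S(h_2,k_3)) all reduce to 0 modulo the current basis, so we have a Gröbner basis.
Inter-reduce: drop elements whose leading term is divisible by another's, tail-reduce, and make monic.
Reduced Gröbner basis: {x**2 - 5/2*x - 11/24*y + 11/24, x*y + 3*x - 2*y + 2, y**2 + 192/11*x + 46/11*y - 57/11}.

The bases are distinct; the ideals are different.

No, the ideals differ.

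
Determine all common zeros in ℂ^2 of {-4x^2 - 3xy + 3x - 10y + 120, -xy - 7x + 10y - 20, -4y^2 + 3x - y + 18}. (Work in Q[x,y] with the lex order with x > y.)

Compute a lex Gröbner basis by Buchberger's algorithm.
f_1 = -4x^2 - 3xy + 3x - 10y + 120, LT = x^2.
f_2 = -xy - 7x + 10y - 20, LT = xy.
f_3 = 3x - 4y^2 - y + 18, LT = x.

S(f_1,f_2): lcm = x^2y. S = -7x^2 + 3/4xy^2 + 37/4xy - 20x + 5/2y^2 - 30y.
  leading term x^2: subtract (7/4)·f_1 from -7x^2 + 3/4xy^2 + 37/4xy - 20x + 5/2y^2 - 30y → 3/4xy^2 + 29/2xy - 101/4x + 5/2y^2 - 25/2y - 210
  leading term xy^2: subtract (-3/4y)·f_2 from 3/4xy^2 + 29/2xy - 101/4x + 5/2y^2 - 25/2y - 210 → 37/4xy - 101/4x + 10y^2 - 55/2y - 210
  leading term xy: subtract (-37/4)·f_2 from 37/4xy - 101/4x + 10y^2 - 55/2y - 210 → -90x + 10y^2 + 65y - 395
  leading term x: subtract (-30)·f_3 from -90x + 10y^2 + 65y - 395 → -110y^2 + 35y + 145
  leading term y^2: no divisor's leading term divides it; move -110y^2 to the remainder.
  leading term y: no divisor's leading term divides it; move 35y to the remainder.
  leading term 1: no divisor's leading term divides it; move 145 to the remainder.
  remainder -110y^2 + 35y + 145 ≠ 0; add h_4 = -110y^2 + 35y + 145 to the basis.

S(f_1,f_3): lcm = x^2. S = 4/3xy^2 + 13/12xy - 27/4x + 5/2y - 30.
  leading term xy^2: subtract (-4/3y)·f_2 from 4/3xy^2 + 13/12xy - 27/4x + 5/2y - 30 → -33/4xy - 27/4x + 40/3y^2 - 145/6y - 30
  leading term xy: subtract (33/4)·f_2 from -33/4xy - 27/4x + 40/3y^2 - 145/6y - 30 → 51x + 40/3y^2 - 320/3y + 135
  leading term x: subtract (17)·f_3 from 51x + 40/3y^2 - 320/3y + 135 → 244/3y^2 - 269/3y - 171
  leading term y^2: subtract (-122/165)·h_4 from 244/3y^2 - 269/3y - 171 → -2105/33y - 2105/33
  leading term y: no divisor's leading term divides it; move -2105/33y to the remainder.
  leading term 1: no divisor's leading term divides it; move -2105/33 to the remainder.
  remainder -2105/33y - 2105/33 ≠ 0; add h_5 = -2105/33y - 2105/33 to the basis.

The other S-polynomials (S(f_2,f_3), S(f_1,h_4), S(f_2,h_4), S(f_3,h_4), S(f_1,h_5), S(f_2,h_5), S(f_3,h_5), S(h_4,h_5)) all reduce to 0 modulo the current basis, so we have a Gröbner basis.
Inter-reduce: drop elements whose leading term is divisible by another's, tail-reduce, and make monic.
Reduced Gröbner basis: {x + 5, y + 1}.

From the last basis element, y + 1 = 0, so y takes values in {-1}. Each choice, substituted upward through the basis, yields the corresponding point(s) of the solution set.
  y = -1: the earlier basis element becomes x + 5 = 0, giving x = -5 — point (-5, -1).
Substituting each solution back into the original system confirms all equations vanish.

{(-5, -1)}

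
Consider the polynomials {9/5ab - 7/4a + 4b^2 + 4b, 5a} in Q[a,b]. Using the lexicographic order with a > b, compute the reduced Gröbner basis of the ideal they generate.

f_1 = 9/5ab - 7/4a + 4b^2 + 4b, LT = ab.
f_2 = 5a, LT = a.

S(f_1,f_2): lcm = ab. S = -35/36a + 20/9b^2 + 20/9b.
  leading term a: subtract (-7/36)·f_2 from -35/36a + 20/9b^2 + 20/9b → 20/9b^2 + 20/9b
  leading term b^2: no divisor's leading term divides it; move 20/9b^2 to the remainder.
  leading term b: no divisor's leading term divides it; move 20/9b to the remainder.
  remainder 20/9b^2 + 20/9b ≠ 0; add g_3 = 20/9b^2 + 20/9b to the basis.

The other S-polynomials (S(f_1,g_3), S(f_2,g_3)) all reduce to 0 modulo the current basis, so we have a Gröbner basis.
Inter-reduce: drop elements whose leading term is divisible by another's, tail-reduce, and make monic.

G = {a, b^2 + b}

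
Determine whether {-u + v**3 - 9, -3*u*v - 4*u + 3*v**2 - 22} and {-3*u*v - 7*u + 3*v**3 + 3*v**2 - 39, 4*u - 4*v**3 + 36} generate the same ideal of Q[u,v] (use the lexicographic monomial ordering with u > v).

No, the ideals differ.

Since reduced Gröbner bases are canonical representatives of ideals under a given ordering, it suffices to compute and compare them.
Buchberger on the first generating set:
f_1 = -u + v**3 - 9, LT = u.
f_2 = -3*u*v - 4*u + 3*v**2 - 22, LT = u*v.

S(f_1,f_2): lcm = u*v. S = -4/3*u - v**4 + v**2 + 9*v - 22/3.
  leading term u: subtract (4/3)·f_1 from -4/3*u - v**4 + v**2 + 9*v - 22/3 → -v**4 - 4/3*v**3 + v**2 + 9*v + 14/3
  leading term v**4: no divisor's leading term divides it; move -v**4 to the remainder.
  leading term v**3: no divisor's leading term divides it; move -4/3*v**3 to the remainder.
  leading term v**2: no divisor's leading term divides it; move v**2 to the remainder.
  leading term v: no divisor's leading term divides it; move 9*v to the remainder.
  leading term 1: no divisor's leading term divides it; move 14/3 to the remainder.
  remainder -v**4 - 4/3*v**3 + v**2 + 9*v + 14/3 ≠ 0; add g_3 = -v**4 - 4/3*v**3 + v**2 + 9*v + 14/3 to the basis.

S(f_1,g_3): leading monomials are coprime, so the S-polynomial reduces to 0 (Buchberger's first criterion).
S(f_2,g_3): lcm = u*v**4. S = u*v**2 + 9*u*v + 14/3*u - v**5 + 22/3*v**3.
  leading term u*v**2: subtract (-v**2)·f_1 from u*v**2 + 9*u*v + 14/3*u - v**5 + 22/3*v**3 → 9*u*v + 14/3*u + 22/3*v**3 - 9*v**2
  leading term u*v: subtract (-9*v)·f_1 from 9*u*v + 14/3*u + 22/3*v**3 - 9*v**2 → 14/3*u + 9*v**4 + 22/3*v**3 - 9*v**2 - 81*v
  leading term u: subtract (-14/3)·f_1 from 14/3*u + 9*v**4 + 22/3*v**3 - 9*v**2 - 81*v → 9*v**4 + 12*v**3 - 9*v**2 - 81*v - 42
  leading term v**4: subtract (-9)·g_3 from 9*v**4 + 12*v**3 - 9*v**2 - 81*v - 42 → 0
  remainder 0.

Every S-polynomial of the final basis reduces to 0, so we have a Gröbner basis.
Inter-reduce: drop elements whose leading term is divisible by another's, tail-reduce, and make monic.
Reduced Gröbner basis: {u - v**3 + 9, v**4 + 4/3*v**3 - v**2 - 9*v - 14/3}.

Buchberger on the second generating set:
h_1 = -3*u*v - 7*u + 3*v**3 + 3*v**2 - 39, LT = u*v.
h_2 = 4*u - 4*v**3 + 36, LT = u.

S(h_1,h_2): lcm = u*v. S = 7/3*u + v**4 - v**3 - v**2 - 9*v + 13.
  leading term u: subtract (7/12)·h_2 from 7/3*u + v**4 - v**3 - v**2 - 9*v + 13 → v**4 + 4/3*v**3 - v**2 - 9*v - 8
  leading term v**4: no divisor's leading term divides it; move v**4 to the remainder.
  leading term v**3: no divisor's leading term divides it; move 4/3*v**3 to the remainder.
  leading term v**2: no divisor's leading term divides it; move -v**2 to the remainder.
  leading term v: no divisor's leading term divides it; move -9*v to the remainder.
  leading term 1: no divisor's leading term divides it; move -8 to the remainder.
  remainder v**4 + 4/3*v**3 - v**2 - 9*v - 8 ≠ 0; add k_3 = v**4 + 4/3*v**3 - v**2 - 9*v - 8 to the basis.

S(h_1,k_3): lcm = u*v**4. S = u*v**3 + u*v**2 + 9*u*v + 8*u - v**6 - v**5 + 13*v**3.
  leading term u*v**3: subtract (-1/3*v**2)·h_1 from u*v**3 + u*v**2 + 9*u*v + 8*u - v**6 - v**5 + 13*v**3 → -4/3*u*v**2 + 9*u*v + 8*u - v**6 + v**4 + 13*v**3 - 13*v**2
  leading term u*v**2: subtract (4/9*v)·h_1 from -4/3*u*v**2 + 9*u*v + 8*u - v**6 + v**4 + 13*v**3 - 13*v**2 → 109/9*u*v + 8*u - v**6 - 1/3*v**4 + 35/3*v**3 - 13*v**2 + 52/3*v
  leading term u*v: subtract (-109/27)·h_1 from 109/9*u*v + 8*u - v**6 - 1/3*v**4 + 35/3*v**3 - 13*v**2 + 52/3*v → -547/27*u - v**6 - 1/3*v**4 + 214/9*v**3 - 8/9*v**2 + 52/3*v - 1417/9
  leading term u: subtract (-547/108)·h_2 from -547/27*u - v**6 - 1/3*v**4 + 214/9*v**3 - 8/9*v**2 + 52/3*v - 1417/9 → -v**6 - 1/3*v**4 + 95/27*v**3 - 8/9*v**2 + 52/3*v + 224/9
  leading term v**6: subtract (-v**2)·k_3 from -v**6 - 1/3*v**4 + 95/27*v**3 - 8/9*v**2 + 52/3*v + 224/9 → 4/3*v**5 - 4/3*v**4 - 148/27*v**3 - 80/9*v**2 + 52/3*v + 224/9
  leading term v**5: subtract (4/3*v)·k_3 from 4/3*v**5 - 4/3*v**4 - 148/27*v**3 - 80/9*v**2 + 52/3*v + 224/9 → -28/9*v**4 - 112/27*v**3 + 28/9*v**2 + 28*v + 224/9
  leading term v**4: subtract (-28/9)·k_3 from -28/9*v**4 - 112/27*v**3 + 28/9*v**2 + 28*v + 224/9 → 0
  remainder 0.

S(h_2,k_3): leading monomials are coprime, so the S-polynomial reduces to 0 (Buchberger's first criterion).
Every S-polynomial of the final basis reduces to 0, so we have a Gröbner basis.
Inter-reduce: drop elements whose leading term is divisible by another's, tail-reduce, and make monic.
Reduced Gröbner basis: {u - v**3 + 9, v**4 + 4/3*v**3 - v**2 - 9*v - 8}.

Since the reduced bases disagree, the two ideals are not the same.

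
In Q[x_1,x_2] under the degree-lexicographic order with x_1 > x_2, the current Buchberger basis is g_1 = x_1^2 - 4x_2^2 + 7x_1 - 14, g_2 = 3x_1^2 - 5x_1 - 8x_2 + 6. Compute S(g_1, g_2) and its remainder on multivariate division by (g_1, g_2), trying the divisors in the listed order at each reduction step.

S(g_1, g_2) = -4x_2^2 + 26/3x_1 + 8/3x_2 - 16; remainder on division = -4x_2^2 + 26/3x_1 + 8/3x_2 - 16.

lcm(LM(g_1), LM(g_2)) = x_1^2.
S = (lcm/LT(g_1))·g_1 − (lcm/LT(g_2))·g_2 = -4x_2^2 + 26/3x_1 + 8/3x_2 - 16.
Reduce S modulo (g_1, g_2) in that order:
  leading term x_2^2: no divisor's leading term divides it; move -4x_2^2 to the remainder.
  leading term x_1: no divisor's leading term divides it; move 26/3x_1 to the remainder.
  leading term x_2: no divisor's leading term divides it; move 8/3x_2 to the remainder.
  leading term 1: no divisor's leading term divides it; move -16 to the remainder.
The remainder -4x_2^2 + 26/3x_1 + 8/3x_2 - 16 is nonzero, so it would be added as the next basis element.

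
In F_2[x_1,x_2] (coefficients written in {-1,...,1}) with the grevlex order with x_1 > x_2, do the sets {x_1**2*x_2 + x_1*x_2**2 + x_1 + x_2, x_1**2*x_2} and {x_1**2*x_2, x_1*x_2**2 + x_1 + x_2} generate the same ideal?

Equality of ideals is decidable: compute both reduced Gröbner bases (unique for the ordering) and check whether they agree.
Buchberger on the first generating set:
f_1 = x_1**2*x_2 + x_1*x_2**2 + x_1 + x_2, LT = x_1**2*x_2.
f_2 = x_1**2*x_2, LT = x_1**2*x_2.

S(f_1,f_2): lcm = x_1**2*x_2. S = x_1*x_2**2 + x_1 + x_2.
  leading term x_1*x_2**2: no divisor's leading term divides it; move x_1*x_2**2 to the remainder.
  leading term x_1: no divisor's leading term divides it; move x_1 to the remainder.
  leading term x_2: no divisor's leading term divides it; move x_2 to the remainder.
  remainder x_1*x_2**2 + x_1 + x_2 ≠ 0; add g_3 = x_1*x_2**2 + x_1 + x_2 to the basis.

S(f_1,g_3): lcm = x_1**2*x_2**2. S = x_1*x_2**3 + x_1**2 + x_2**2.
  leading term x_1*x_2**3: subtract (x_2)·g_3 from x_1*x_2**3 + x_1**2 + x_2**2 → x_1**2 + x_1*x_2
  leading term x_1**2: no divisor's leading term divides it; move x_1**2 to the remainder.
  leading term x_1*x_2: no divisor's leading term divides it; move x_1*x_2 to the remainder.
  remainder x_1**2 + x_1*x_2 ≠ 0; add g_4 = x_1**2 + x_1*x_2 to the basis.

S(f_1,g_4): lcm = x_1**2*x_2. S = x_1 + x_2.
  leading term x_1: no divisor's leading term divides it; move x_1 to the remainder.
  leading term x_2: no divisor's leading term divides it; move x_2 to the remainder.
  remainder x_1 + x_2 ≠ 0; add g_5 = x_1 + x_2 to the basis.

S(g_3,g_5): lcm = x_1*x_2**2. S = x_2**3 + x_1 + x_2.
  leading term x_2**3: no divisor's leading term divides it; move x_2**3 to the remainder.
  leading term x_1: subtract (1)·g_5 from x_1 + x_2 → 0
  remainder x_2**3 ≠ 0; add g_6 = x_2**3 to the basis.

The other S-polynomials (S(f_2,g_3), S(f_2,g_4), S(g_3,g_4), S(f_1,g_5), S(f_2,g_5), S(g_4,g_5), S(f_1,g_6), S(f_2,g_6), S(g_3,g_6), S(g_4,g_6), S(g_5,g_6)) all reduce to 0 modulo the current basis, so we have a Gröbner basis.
Inter-reduce: drop elements whose leading term is divisible by another's, tail-reduce, and make monic.
Reduced Gröbner basis: {x_2**3, x_1 + x_2}.

Buchberger on the second generating set:
h_1 = x_1**2*x_2, LT = x_1**2*x_2.
h_2 = x_1*x_2**2 + x_1 + x_2, LT = x_1*x_2**2.

S(h_1,h_2): lcm = x_1**2*x_2**2. S = x_1**2 + x_1*x_2.
  leading term x_1**2: no divisor's leading term divides it; move x_1**2 to the remainder.
  leading term x_1*x_2: no divisor's leading term divides it; move x_1*x_2 to the remainder.
  remainder x_1**2 + x_1*x_2 ≠ 0; add k_3 = x_1**2 + x_1*x_2 to the basis.

S(h_1,k_3): lcm = x_1**2*x_2. S = x_1*x_2**2.
  leading term x_1*x_2**2: subtract (1)·h_2 from x_1*x_2**2 → x_1 + x_2
  leading term x_1: no divisor's leading term divides it; move x_1 to the remainder.
  leading term x_2: no divisor's leading term divides it; move x_2 to the remainder.
  remainder x_1 + x_2 ≠ 0; add k_4 = x_1 + x_2 to the basis.

S(h_2,k_4): lcm = x_1*x_2**2. S = x_2**3 + x_1 + x_2.
  leading term x_2**3: no divisor's leading term divides it; move x_2**3 to the remainder.
  leading term x_1: subtract (1)·k_4 from x_1 + x_2 → 0
  remainder x_2**3 ≠ 0; add k_5 = x_2**3 to the basis.

The other S-polynomials (S(h_2,k_3), S(h_1,k_4), S(k_3,k_4), S(h_1,k_5), S(h_2,k_5), S(k_3,k_5), S(k_4,k_5)) all reduce to 0 modulo the current basis, so we have a Gröbner basis.
Inter-reduce: drop elements whose leading term is divisible by another's, tail-reduce, and make monic.
Reduced Gröbner basis: {x_2**3, x_1 + x_2}.

Same reduced basis, so the two generating sets span the same ideal.

Yes, the ideals are equal.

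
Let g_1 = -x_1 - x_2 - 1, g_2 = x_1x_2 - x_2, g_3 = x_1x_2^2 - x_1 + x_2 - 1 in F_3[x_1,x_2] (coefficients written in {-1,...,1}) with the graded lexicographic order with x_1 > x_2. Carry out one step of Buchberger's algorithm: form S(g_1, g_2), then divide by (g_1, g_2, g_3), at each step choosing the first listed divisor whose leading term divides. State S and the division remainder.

S(g_1, g_2) = x_2^2 - x_2; remainder on division = x_2^2 - x_2.

lcm(LM(g_1), LM(g_2)) = x_1x_2.
S = (lcm/LT(g_1))·g_1 − (lcm/LT(g_2))·g_2 = x_2^2 - x_2.
Reduce S modulo (g_1, g_2, g_3) in that order:
  leading term x_2^2: no divisor's leading term divides it; move x_2^2 to the remainder.
  leading term x_2: no divisor's leading term divides it; move -x_2 to the remainder.
The remainder x_2^2 - x_2 is nonzero, so it would be added as the next basis element.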